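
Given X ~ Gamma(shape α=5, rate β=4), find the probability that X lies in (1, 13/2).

P(1 < X < 13/2) = ∫_{1}^{13/2} f(x) dx
where f(x) = \frac{128 x^{4} e^{- 4 x}}{3}
= \frac{-67005 + 103 e^{22}}{3 e^{26}}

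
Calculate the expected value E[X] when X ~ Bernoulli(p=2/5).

For X ~ Bernoulli(p=2/5), the expected value is:
E[X] = \frac{2}{5}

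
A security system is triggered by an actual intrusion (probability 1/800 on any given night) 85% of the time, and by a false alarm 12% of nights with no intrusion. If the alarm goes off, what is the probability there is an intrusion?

Let D = the rare event, + = positive/flagged.
P(D) = 1/800
P(+|D) = 85/100 = 17/20
P(+|D') = 12/100 = 3/25
P(+) = P(+|D)P(D) + P(+|D')P(D')
     = \frac{17}{20} × \frac{1}{800} + \frac{3}{25} × \frac{799}{800}
     = \frac{9673}{80000}
P(D|+) = P(+|D)P(D)/P(+) = \frac{5}{569}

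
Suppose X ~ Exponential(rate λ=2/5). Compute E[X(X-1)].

E[X(X-1)] = E[X² - X] = E[X²] - E[X]
E[X] = \frac{5}{2}
E[X²] = Var(X) + (E[X])² = \frac{25}{4} + (\frac{5}{2})² = \frac{25}{2}
E[X(X-1)] = \frac{25}{2} - \frac{5}{2} = 10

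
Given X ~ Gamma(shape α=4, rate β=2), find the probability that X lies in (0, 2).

P(0 < X < 2) = ∫_{0}^{2} f(x) dx
where f(x) = \frac{8 x^{3} e^{- 2 x}}{3}
= 1 - \frac{71}{3 e^{4}}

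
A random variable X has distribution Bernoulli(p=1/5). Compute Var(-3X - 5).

For X ~ Bernoulli(p=1/5):
Var(X) = \frac{4}{25}
Var(-3X - 5) = (-3)² × Var(X) = 9 × \frac{4}{25} = \frac{36}{25}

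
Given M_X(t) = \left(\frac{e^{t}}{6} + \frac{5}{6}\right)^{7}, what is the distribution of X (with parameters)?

The MGF M(t) = \left(\frac{e^{t}}{6} + \frac{5}{6}\right)^{7} is the standard form for the Binomial distribution.
Comparing with the known MGF formula identifies: Binomial(n=7, p=1/6)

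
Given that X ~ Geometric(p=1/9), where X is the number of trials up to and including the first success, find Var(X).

For X ~ Geometric(p=1/9), where X is the number of trials up to and including the first success:
Var(X) = 72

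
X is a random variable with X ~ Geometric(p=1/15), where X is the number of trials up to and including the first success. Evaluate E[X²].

Using the identity E[X²] = Var(X) + (E[X])²:
E[X] = 15
Var(X) = 210
E[X²] = 210 + (15)²
= 435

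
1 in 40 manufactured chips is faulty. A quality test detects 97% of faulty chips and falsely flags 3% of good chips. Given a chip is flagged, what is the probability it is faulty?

Let D = the rare event, + = positive/flagged.
P(D) = 1/40
P(+|D) = 97/100
P(+|D') = 3/100
P(+) = P(+|D)P(D) + P(+|D')P(D')
     = \frac{97}{100} × \frac{1}{40} + \frac{3}{100} × \frac{39}{40}
     = \frac{107}{2000}
P(D|+) = P(+|D)P(D)/P(+) = \frac{97}{214}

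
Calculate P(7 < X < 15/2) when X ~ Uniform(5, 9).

P(7 < X < 15/2) = ∫_{7}^{15/2} f(x) dx
where f(x) = \frac{1}{4}
= \frac{1}{8}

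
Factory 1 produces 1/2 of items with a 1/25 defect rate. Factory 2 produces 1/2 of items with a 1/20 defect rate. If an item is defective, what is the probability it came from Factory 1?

Using Bayes' theorem:
P(F1) = 1/2, P(D|F1) = 1/25
P(F2) = 1/2, P(D|F2) = 1/20
P(D) = P(D|F1)P(F1) + P(D|F2)P(F2)
     = \frac{9}{200}
P(F1|D) = P(D|F1)P(F1) / P(D)
= \frac{4}{9}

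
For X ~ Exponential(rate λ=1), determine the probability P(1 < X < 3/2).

P(1 < X < 3/2) = ∫_{1}^{3/2} f(x) dx
where f(x) = e^{- x}
= - \frac{1}{e^{\frac{3}{2}}} + e^{-1}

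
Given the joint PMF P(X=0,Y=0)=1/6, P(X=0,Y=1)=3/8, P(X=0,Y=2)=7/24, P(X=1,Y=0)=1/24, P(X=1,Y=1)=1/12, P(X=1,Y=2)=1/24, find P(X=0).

P(X=0) = P(X=0,Y=0) + P(X=0,Y=1) + P(X=0,Y=2)
= 1/6 + 3/8 + 7/24
= 5/6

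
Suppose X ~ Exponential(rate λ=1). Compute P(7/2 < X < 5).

P(7/2 < X < 5) = ∫_{7/2}^{5} f(x) dx
where f(x) = e^{- x}
= - \frac{1}{e^{5}} + e^{- \frac{7}{2}}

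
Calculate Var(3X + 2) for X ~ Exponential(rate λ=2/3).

For X ~ Exponential(rate λ=2/3):
Var(X) = \frac{9}{4}
Var(3X + 2) = (3)² × Var(X) = 9 × \frac{9}{4} = \frac{81}{4}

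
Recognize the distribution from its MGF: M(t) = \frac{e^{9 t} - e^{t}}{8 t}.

The MGF M(t) = \frac{e^{9 t} - e^{t}}{8 t} is the standard form for the Uniform distribution.
Comparing with the known MGF formula identifies: Uniform(1, 9)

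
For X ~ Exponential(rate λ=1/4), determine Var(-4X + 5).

For X ~ Exponential(rate λ=1/4):
Var(X) = 16
Var(-4X + 5) = (-4)² × Var(X) = 16 × 16 = 256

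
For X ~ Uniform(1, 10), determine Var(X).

For X ~ Uniform(1, 10):
Var(X) = \frac{27}{4}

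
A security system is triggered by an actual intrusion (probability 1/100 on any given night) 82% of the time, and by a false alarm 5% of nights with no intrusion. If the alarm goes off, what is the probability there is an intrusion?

Let D = the rare event, + = positive/flagged.
P(D) = 1/100
P(+|D) = 82/100 = 41/50
P(+|D') = 5/100 = 1/20
P(+) = P(+|D)P(D) + P(+|D')P(D')
     = \frac{41}{50} × \frac{1}{100} + \frac{1}{20} × \frac{99}{100}
     = \frac{577}{10000}
P(D|+) = P(+|D)P(D)/P(+) = \frac{82}{577}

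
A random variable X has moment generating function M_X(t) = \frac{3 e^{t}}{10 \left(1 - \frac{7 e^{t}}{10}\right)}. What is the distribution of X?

The MGF M(t) = \frac{3 e^{t}}{10 \left(1 - \frac{7 e^{t}}{10}\right)} is the standard form for the Geometric distribution.
Comparing with the known MGF formula identifies: Geometric(p=3/10), X = trial number of first success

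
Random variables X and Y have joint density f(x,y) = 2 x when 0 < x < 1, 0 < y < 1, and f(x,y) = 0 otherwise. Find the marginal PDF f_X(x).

f_X(x) = ∫_0^1 f(x,y) dy
= ∫_0^1 2 x dy
= 2 x for 0 < x < 1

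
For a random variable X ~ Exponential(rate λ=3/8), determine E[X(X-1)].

E[X(X-1)] = E[X² - X] = E[X²] - E[X]
E[X] = \frac{8}{3}
E[X²] = Var(X) + (E[X])² = \frac{64}{9} + (\frac{8}{3})² = \frac{128}{9}
E[X(X-1)] = \frac{128}{9} - \frac{8}{3} = \frac{104}{9}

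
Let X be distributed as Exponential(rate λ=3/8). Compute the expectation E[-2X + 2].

For X ~ Exponential(rate λ=3/8):
E[X] = \frac{8}{3}
E[-2X + 2] = -2 × E[X] + 2 = - \frac{10}{3}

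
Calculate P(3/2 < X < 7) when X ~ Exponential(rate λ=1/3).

P(3/2 < X < 7) = ∫_{3/2}^{7} f(x) dx
where f(x) = \frac{e^{- \frac{x}{3}}}{3}
= - \frac{1}{e^{\frac{7}{3}}} + e^{- \frac{1}{2}}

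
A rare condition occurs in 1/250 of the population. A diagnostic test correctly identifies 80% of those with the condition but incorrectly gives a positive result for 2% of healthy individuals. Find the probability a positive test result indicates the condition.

Let D = the rare event, + = positive/flagged.
P(D) = 1/250
P(+|D) = 80/100 = 4/5
P(+|D') = 2/100 = 1/50
P(+) = P(+|D)P(D) + P(+|D')P(D')
     = \frac{4}{5} × \frac{1}{250} + \frac{1}{50} × \frac{249}{250}
     = \frac{289}{12500}
P(D|+) = P(+|D)P(D)/P(+) = \frac{40}{289}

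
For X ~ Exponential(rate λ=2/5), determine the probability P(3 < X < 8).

P(3 < X < 8) = ∫_{3}^{8} f(x) dx
where f(x) = \frac{2 e^{- \frac{2 x}{5}}}{5}
= - \frac{1 - e^{2}}{e^{\frac{16}{5}}}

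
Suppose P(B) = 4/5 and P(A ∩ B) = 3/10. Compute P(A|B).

P(A|B) = P(A ∩ B) / P(B)
= (3/10) / (4/5)
= 3/8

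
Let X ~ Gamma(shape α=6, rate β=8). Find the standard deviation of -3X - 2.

For X ~ Gamma(shape α=6, rate β=8):
Var(X) = \frac{3}{32}
SD(X) = √(Var(X)) = √(\frac{3}{32}) = \frac{\sqrt{6}}{8}
SD(-3X - 2) = |-3| × SD(X) = 3 × \frac{\sqrt{6}}{8} = \frac{3 \sqrt{6}}{8}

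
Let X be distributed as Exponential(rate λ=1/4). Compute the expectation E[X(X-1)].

E[X(X-1)] = E[X² - X] = E[X²] - E[X]
E[X] = 4
E[X²] = Var(X) + (E[X])² = 16 + (4)² = 32
E[X(X-1)] = 32 - 4 = 28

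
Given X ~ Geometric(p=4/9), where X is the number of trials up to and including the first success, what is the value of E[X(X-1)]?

E[X(X-1)] = E[X² - X] = E[X²] - E[X]
E[X] = \frac{9}{4}
E[X²] = Var(X) + (E[X])² = \frac{45}{16} + (\frac{9}{4})² = \frac{63}{8}
E[X(X-1)] = \frac{63}{8} - \frac{9}{4} = \frac{45}{8}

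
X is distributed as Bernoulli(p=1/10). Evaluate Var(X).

For X ~ Bernoulli(p=1/10):
Var(X) = \frac{9}{100}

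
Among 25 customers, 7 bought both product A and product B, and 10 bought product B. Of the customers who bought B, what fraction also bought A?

P(A ∩ B) = 7/25
P(B) = 10/25 = 2/5
P(A|B) = P(A ∩ B) / P(B) = (7/25) / (2/5) = 7/10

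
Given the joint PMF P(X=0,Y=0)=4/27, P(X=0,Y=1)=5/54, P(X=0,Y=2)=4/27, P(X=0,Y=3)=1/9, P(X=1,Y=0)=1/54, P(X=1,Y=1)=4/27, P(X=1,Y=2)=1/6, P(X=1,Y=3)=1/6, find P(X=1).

P(X=1) = P(X=1,Y=0) + P(X=1,Y=1) + P(X=1,Y=2) + P(X=1,Y=3)
= 1/54 + 4/27 + 1/6 + 1/6
= 1/2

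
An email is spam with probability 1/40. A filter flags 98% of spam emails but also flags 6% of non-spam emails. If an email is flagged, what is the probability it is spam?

Let D = the rare event, + = positive/flagged.
P(D) = 1/40
P(+|D) = 98/100 = 49/50
P(+|D') = 6/100 = 3/50
P(+) = P(+|D)P(D) + P(+|D')P(D')
     = \frac{49}{50} × \frac{1}{40} + \frac{3}{50} × \frac{39}{40}
     = \frac{83}{1000}
P(D|+) = P(+|D)P(D)/P(+) = \frac{49}{166}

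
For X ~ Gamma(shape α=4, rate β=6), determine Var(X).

For X ~ Gamma(shape α=4, rate β=6):
Var(X) = \frac{1}{9}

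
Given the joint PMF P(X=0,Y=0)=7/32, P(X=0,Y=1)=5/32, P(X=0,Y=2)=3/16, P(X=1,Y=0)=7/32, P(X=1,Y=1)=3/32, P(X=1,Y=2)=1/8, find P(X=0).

P(X=0) = P(X=0,Y=0) + P(X=0,Y=1) + P(X=0,Y=2)
= 7/32 + 5/32 + 3/16
= 9/16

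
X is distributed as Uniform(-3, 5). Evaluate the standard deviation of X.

For X ~ Uniform(-3, 5):
Var(X) = \frac{16}{3}
SD(X) = √(Var(X)) = √(\frac{16}{3}) = \frac{4 \sqrt{3}}{3}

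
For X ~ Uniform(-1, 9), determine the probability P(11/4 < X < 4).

P(11/4 < X < 4) = ∫_{11/4}^{4} f(x) dx
where f(x) = \frac{1}{10}
= \frac{1}{8}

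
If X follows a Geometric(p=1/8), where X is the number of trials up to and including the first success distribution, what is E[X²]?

Using the identity E[X²] = Var(X) + (E[X])²:
E[X] = 8
Var(X) = 56
E[X²] = 56 + (8)²
= 120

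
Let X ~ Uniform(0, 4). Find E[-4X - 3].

For X ~ Uniform(0, 4):
E[X] = 2
E[-4X - 3] = -4 × E[X] - 3 = -11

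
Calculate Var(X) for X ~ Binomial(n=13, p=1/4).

For X ~ Binomial(n=13, p=1/4):
Var(X) = \frac{39}{16}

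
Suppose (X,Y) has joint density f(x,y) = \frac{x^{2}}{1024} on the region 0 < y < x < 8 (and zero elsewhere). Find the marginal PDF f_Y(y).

f_Y(y) = ∫_y^8 \frac{x^{2}}{1024} dx = \frac{1}{6} - \frac{y^{3}}{3072}
for 0 < y < 8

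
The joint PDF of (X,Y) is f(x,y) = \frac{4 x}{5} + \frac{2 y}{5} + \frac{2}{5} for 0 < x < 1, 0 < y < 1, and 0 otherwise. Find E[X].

E[X] = ∫_0^1 ∫_0^1 x × f(x,y) dy dx
= ∫_0^1 ∫_0^1 x × (\frac{4 x}{5} + \frac{2 y}{5} + \frac{2}{5}) dy dx
= \frac{17}{30}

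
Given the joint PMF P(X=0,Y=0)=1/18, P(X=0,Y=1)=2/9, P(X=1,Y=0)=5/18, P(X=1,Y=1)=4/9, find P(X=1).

P(X=1) = P(X=1,Y=0) + P(X=1,Y=1)
= 5/18 + 4/9
= 13/18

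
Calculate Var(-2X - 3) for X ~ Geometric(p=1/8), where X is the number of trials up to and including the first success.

For X ~ Geometric(p=1/8), where X is the number of trials up to and including the first success:
Var(X) = 56
Var(-2X - 3) = (-2)² × Var(X) = 4 × 56 = 224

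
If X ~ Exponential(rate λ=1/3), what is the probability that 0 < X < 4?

P(0 < X < 4) = ∫_{0}^{4} f(x) dx
where f(x) = \frac{e^{- \frac{x}{3}}}{3}
= 1 - e^{- \frac{4}{3}}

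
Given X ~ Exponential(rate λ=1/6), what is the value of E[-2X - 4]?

For X ~ Exponential(rate λ=1/6):
E[X] = 6
E[-2X - 4] = -2 × E[X] - 4 = -16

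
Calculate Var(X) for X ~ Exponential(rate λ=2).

For X ~ Exponential(rate λ=2):
Var(X) = \frac{1}{4}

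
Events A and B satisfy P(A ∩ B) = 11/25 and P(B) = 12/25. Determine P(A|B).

P(A|B) = P(A ∩ B) / P(B)
= (11/25) / (12/25)
= 11/12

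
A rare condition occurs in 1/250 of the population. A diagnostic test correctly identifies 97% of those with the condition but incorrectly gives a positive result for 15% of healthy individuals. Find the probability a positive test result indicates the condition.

Let D = the rare event, + = positive/flagged.
P(D) = 1/250
P(+|D) = 97/100
P(+|D') = 15/100 = 3/20
P(+) = P(+|D)P(D) + P(+|D')P(D')
     = \frac{97}{100} × \frac{1}{250} + \frac{3}{20} × \frac{249}{250}
     = \frac{479}{3125}
P(D|+) = P(+|D)P(D)/P(+) = \frac{97}{3832}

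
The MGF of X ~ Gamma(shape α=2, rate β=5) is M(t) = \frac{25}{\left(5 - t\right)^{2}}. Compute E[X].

To find E[X], compute M^(1)(0):
M^(1)(t) = \frac{50}{\left(5 - t\right)^{3}}
M^(1)(0) = \frac{2}{5}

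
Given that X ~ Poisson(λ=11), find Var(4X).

For X ~ Poisson(λ=11):
Var(X) = 11
Var(4X) = (4)² × Var(X) = 16 × 11 = 176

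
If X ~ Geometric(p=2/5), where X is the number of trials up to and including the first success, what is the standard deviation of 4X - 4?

For X ~ Geometric(p=2/5), where X is the number of trials up to and including the first success:
Var(X) = \frac{15}{4}
SD(X) = √(Var(X)) = √(\frac{15}{4}) = \frac{\sqrt{15}}{2}
SD(4X - 4) = |4| × SD(X) = 4 × \frac{\sqrt{15}}{2} = 2 \sqrt{15}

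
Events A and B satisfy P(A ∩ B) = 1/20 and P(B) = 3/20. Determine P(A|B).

P(A|B) = P(A ∩ B) / P(B)
= (1/20) / (3/20)
= 1/3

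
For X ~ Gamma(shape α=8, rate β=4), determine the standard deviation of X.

For X ~ Gamma(shape α=8, rate β=4):
Var(X) = \frac{1}{2}
SD(X) = √(Var(X)) = √(\frac{1}{2}) = \frac{\sqrt{2}}{2}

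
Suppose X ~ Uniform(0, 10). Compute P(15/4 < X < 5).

P(15/4 < X < 5) = ∫_{15/4}^{5} f(x) dx
where f(x) = \frac{1}{10}
= \frac{1}{8}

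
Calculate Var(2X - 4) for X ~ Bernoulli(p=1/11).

For X ~ Bernoulli(p=1/11):
Var(X) = \frac{10}{121}
Var(2X - 4) = (2)² × Var(X) = 4 × \frac{10}{121} = \frac{40}{121}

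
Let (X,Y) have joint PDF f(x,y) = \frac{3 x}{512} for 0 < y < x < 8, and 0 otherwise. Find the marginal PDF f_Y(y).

f_Y(y) = ∫_y^8 \frac{3 x}{512} dx = \frac{3}{16} - \frac{3 y^{2}}{1024}
for 0 < y < 8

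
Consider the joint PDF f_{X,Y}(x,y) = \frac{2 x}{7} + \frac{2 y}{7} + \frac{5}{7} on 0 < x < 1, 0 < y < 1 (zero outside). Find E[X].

E[X] = ∫_0^1 ∫_0^1 x × f(x,y) dy dx
= ∫_0^1 ∫_0^1 x × (\frac{2 x}{7} + \frac{2 y}{7} + \frac{5}{7}) dy dx
= \frac{11}{21}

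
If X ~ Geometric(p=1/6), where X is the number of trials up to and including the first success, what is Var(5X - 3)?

For X ~ Geometric(p=1/6), where X is the number of trials up to and including the first success:
Var(X) = 30
Var(5X - 3) = (5)² × Var(X) = 25 × 30 = 750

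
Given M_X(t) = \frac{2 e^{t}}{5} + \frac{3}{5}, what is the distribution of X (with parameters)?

The MGF M(t) = \frac{2 e^{t}}{5} + \frac{3}{5} is the standard form for the Bernoulli distribution.
Comparing with the known MGF formula identifies: Bernoulli(p=2/5)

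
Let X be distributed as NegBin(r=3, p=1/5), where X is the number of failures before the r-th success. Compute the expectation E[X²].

Using the identity E[X²] = Var(X) + (E[X])²:
E[X] = 12
Var(X) = 60
E[X²] = 60 + (12)²
= 204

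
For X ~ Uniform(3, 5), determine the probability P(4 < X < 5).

P(4 < X < 5) = ∫_{4}^{5} f(x) dx
where f(x) = \frac{1}{2}
= \frac{1}{2}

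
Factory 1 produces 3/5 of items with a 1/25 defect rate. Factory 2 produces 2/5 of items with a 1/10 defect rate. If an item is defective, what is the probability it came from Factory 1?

Using Bayes' theorem:
P(F1) = 3/5, P(D|F1) = 1/25
P(F2) = 2/5, P(D|F2) = 1/10
P(D) = P(D|F1)P(F1) + P(D|F2)P(F2)
     = \frac{8}{125}
P(F1|D) = P(D|F1)P(F1) / P(D)
= \frac{3}{8}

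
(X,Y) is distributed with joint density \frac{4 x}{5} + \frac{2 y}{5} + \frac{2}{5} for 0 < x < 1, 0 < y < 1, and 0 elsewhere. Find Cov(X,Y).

E[XY] = ∫∫ xy × f(x,y) dx dy = \frac{3}{10}
E[X] = \frac{17}{30}
E[Y] = \frac{8}{15}
Cov(X,Y) = E[XY] - E[X]E[Y] = - \frac{1}{450}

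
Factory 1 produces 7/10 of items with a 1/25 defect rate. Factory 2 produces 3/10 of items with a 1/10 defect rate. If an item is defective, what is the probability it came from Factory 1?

Using Bayes' theorem:
P(F1) = 7/10, P(D|F1) = 1/25
P(F2) = 3/10, P(D|F2) = 1/10
P(D) = P(D|F1)P(F1) + P(D|F2)P(F2)
     = \frac{29}{500}
P(F1|D) = P(D|F1)P(F1) / P(D)
= \frac{14}{29}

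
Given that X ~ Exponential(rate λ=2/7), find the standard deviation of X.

For X ~ Exponential(rate λ=2/7):
Var(X) = \frac{49}{4}
SD(X) = √(Var(X)) = √(\frac{49}{4}) = \frac{7}{2}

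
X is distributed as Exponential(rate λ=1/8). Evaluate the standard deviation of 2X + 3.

For X ~ Exponential(rate λ=1/8):
Var(X) = 64
SD(X) = √(Var(X)) = √(64) = 8
SD(2X + 3) = |2| × SD(X) = 2 × 8 = 16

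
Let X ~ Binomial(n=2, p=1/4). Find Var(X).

For X ~ Binomial(n=2, p=1/4):
Var(X) = \frac{3}{8}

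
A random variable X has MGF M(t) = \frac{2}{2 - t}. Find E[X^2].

To find E[X^2], compute M^(2)(0):
M^(1)(t) = \frac{2}{\left(2 - t\right)^{2}}
M^(2)(t) = \frac{4}{\left(2 - t\right)^{3}}
M^(2)(0) = \frac{1}{2}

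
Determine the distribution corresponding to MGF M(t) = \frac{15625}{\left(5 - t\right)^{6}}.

The MGF M(t) = \frac{15625}{\left(5 - t\right)^{6}} is the standard form for the Gamma distribution.
Comparing with the known MGF formula identifies: Gamma(shape α=6, rate β=5)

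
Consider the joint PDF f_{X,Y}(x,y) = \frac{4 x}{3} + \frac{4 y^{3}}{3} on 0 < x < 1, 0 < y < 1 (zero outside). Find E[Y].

E[Y] = ∫_0^1 ∫_0^1 y × f(x,y) dx dy
= \frac{3}{5}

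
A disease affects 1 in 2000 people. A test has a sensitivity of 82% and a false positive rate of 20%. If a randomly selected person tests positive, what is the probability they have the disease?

Let D = the rare event, + = positive/flagged.
P(D) = 1/2000
P(+|D) = 82/100 = 41/50
P(+|D') = 20/100 = 1/5
P(+) = P(+|D)P(D) + P(+|D')P(D')
     = \frac{41}{50} × \frac{1}{2000} + \frac{1}{5} × \frac{1999}{2000}
     = \frac{20031}{100000}
P(D|+) = P(+|D)P(D)/P(+) = \frac{41}{20031}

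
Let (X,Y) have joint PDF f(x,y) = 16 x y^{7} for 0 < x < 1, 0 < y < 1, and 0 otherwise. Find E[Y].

E[Y] = ∫_0^1 ∫_0^1 y × f(x,y) dx dy
= \frac{8}{9}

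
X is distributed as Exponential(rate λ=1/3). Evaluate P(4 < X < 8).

P(4 < X < 8) = ∫_{4}^{8} f(x) dx
where f(x) = \frac{e^{- \frac{x}{3}}}{3}
= - \frac{1 - e^{\frac{4}{3}}}{e^{\frac{8}{3}}}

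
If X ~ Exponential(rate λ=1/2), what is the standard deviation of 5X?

For X ~ Exponential(rate λ=1/2):
Var(X) = 4
SD(X) = √(Var(X)) = √(4) = 2
SD(5X) = |5| × SD(X) = 5 × 2 = 10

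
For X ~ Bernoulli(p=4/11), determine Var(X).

For X ~ Bernoulli(p=4/11):
Var(X) = \frac{28}{121}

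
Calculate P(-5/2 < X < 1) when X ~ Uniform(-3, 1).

P(-5/2 < X < 1) = ∫_{-5/2}^{1} f(x) dx
where f(x) = \frac{1}{4}
= \frac{7}{8}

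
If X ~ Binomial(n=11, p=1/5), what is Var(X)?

For X ~ Binomial(n=11, p=1/5):
Var(X) = \frac{44}{25}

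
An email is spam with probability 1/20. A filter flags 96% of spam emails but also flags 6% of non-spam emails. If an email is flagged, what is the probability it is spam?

Let D = the rare event, + = positive/flagged.
P(D) = 1/20
P(+|D) = 96/100 = 24/25
P(+|D') = 6/100 = 3/50
P(+) = P(+|D)P(D) + P(+|D')P(D')
     = \frac{24}{25} × \frac{1}{20} + \frac{3}{50} × \frac{19}{20}
     = \frac{21}{200}
P(D|+) = P(+|D)P(D)/P(+) = \frac{16}{35}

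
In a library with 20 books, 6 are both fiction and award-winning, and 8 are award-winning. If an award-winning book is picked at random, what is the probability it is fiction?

P(A ∩ B) = 6/20 = 3/10
P(B) = 8/20 = 2/5
P(A|B) = P(A ∩ B) / P(B) = (3/10) / (2/5) = 3/4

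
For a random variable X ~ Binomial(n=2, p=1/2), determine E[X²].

Using the identity E[X²] = Var(X) + (E[X])²:
E[X] = 1
Var(X) = \frac{1}{2}
E[X²] = \frac{1}{2} + (1)²
= \frac{3}{2}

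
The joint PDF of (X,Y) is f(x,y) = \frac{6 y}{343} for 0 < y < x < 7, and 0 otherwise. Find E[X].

f_X(x) = ∫_0^x \frac{6 y}{343} dy = \frac{3 x^{2}}{343}
E[X] = ∫_0^7 x × (\frac{3 x^{2}}{343}) dx = \frac{21}{4}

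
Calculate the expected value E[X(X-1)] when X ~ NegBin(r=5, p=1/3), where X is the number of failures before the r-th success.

E[X(X-1)] = E[X² - X] = E[X²] - E[X]
E[X] = 10
E[X²] = Var(X) + (E[X])² = 30 + (10)² = 130
E[X(X-1)] = 130 - 10 = 120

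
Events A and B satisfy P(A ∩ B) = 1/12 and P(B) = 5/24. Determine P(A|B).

P(A|B) = P(A ∩ B) / P(B)
= (1/12) / (5/24)
= 2/5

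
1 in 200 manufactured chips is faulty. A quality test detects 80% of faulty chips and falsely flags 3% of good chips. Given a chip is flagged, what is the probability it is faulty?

Let D = the rare event, + = positive/flagged.
P(D) = 1/200
P(+|D) = 80/100 = 4/5
P(+|D') = 3/100
P(+) = P(+|D)P(D) + P(+|D')P(D')
     = \frac{4}{5} × \frac{1}{200} + \frac{3}{100} × \frac{199}{200}
     = \frac{677}{20000}
P(D|+) = P(+|D)P(D)/P(+) = \frac{80}{677}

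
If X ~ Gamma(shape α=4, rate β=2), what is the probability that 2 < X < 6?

P(2 < X < 6) = ∫_{2}^{6} f(x) dx
where f(x) = \frac{8 x^{3} e^{- 2 x}}{3}
= \frac{-1119 + 71 e^{8}}{3 e^{12}}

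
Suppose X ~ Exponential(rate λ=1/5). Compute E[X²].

Using the identity E[X²] = Var(X) + (E[X])²:
E[X] = 5
Var(X) = 25
E[X²] = 25 + (5)²
= 50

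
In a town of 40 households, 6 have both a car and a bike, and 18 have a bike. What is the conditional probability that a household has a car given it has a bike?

P(A ∩ B) = 6/40 = 3/20
P(B) = 18/40 = 9/20
P(A|B) = P(A ∩ B) / P(B) = (3/20) / (9/20) = 1/3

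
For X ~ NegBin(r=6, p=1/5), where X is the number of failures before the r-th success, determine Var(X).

For X ~ NegBin(r=6, p=1/5), where X is the number of failures before the r-th success:
Var(X) = 120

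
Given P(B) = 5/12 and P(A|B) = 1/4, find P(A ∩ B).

By definition, P(A|B) = P(A ∩ B) / P(B)
So P(A ∩ B) = P(A|B) × P(B)
= 1/4 × 5/12
= 5/48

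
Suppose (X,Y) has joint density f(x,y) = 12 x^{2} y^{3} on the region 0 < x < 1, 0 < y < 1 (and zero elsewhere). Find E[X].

E[X] = ∫_0^1 ∫_0^1 x × f(x,y) dy dx
= ∫_0^1 ∫_0^1 x × (12 x^{2} y^{3}) dy dx
= \frac{3}{4}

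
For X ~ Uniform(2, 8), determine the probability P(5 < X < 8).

P(5 < X < 8) = ∫_{5}^{8} f(x) dx
where f(x) = \frac{1}{6}
= \frac{1}{2}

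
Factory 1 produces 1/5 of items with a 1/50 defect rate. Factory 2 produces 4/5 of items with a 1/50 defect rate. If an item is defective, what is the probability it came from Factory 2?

Using Bayes' theorem:
P(F1) = 1/5, P(D|F1) = 1/50
P(F2) = 4/5, P(D|F2) = 1/50
P(D) = P(D|F1)P(F1) + P(D|F2)P(F2)
     = \frac{1}{50}
P(F2|D) = P(D|F2)P(F2) / P(D)
= \frac{4}{5}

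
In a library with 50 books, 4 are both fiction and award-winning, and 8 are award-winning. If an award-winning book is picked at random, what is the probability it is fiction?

P(A ∩ B) = 4/50 = 2/25
P(B) = 8/50 = 4/25
P(A|B) = P(A ∩ B) / P(B) = (2/25) / (4/25) = 1/2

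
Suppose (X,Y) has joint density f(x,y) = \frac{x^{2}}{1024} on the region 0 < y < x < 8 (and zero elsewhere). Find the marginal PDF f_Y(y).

f_Y(y) = ∫_y^8 \frac{x^{2}}{1024} dx = \frac{1}{6} - \frac{y^{3}}{3072}
for 0 < y < 8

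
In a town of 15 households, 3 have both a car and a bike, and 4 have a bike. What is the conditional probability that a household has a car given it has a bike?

P(A ∩ B) = 3/15 = 1/5
P(B) = 4/15
P(A|B) = P(A ∩ B) / P(B) = (1/5) / (4/15) = 3/4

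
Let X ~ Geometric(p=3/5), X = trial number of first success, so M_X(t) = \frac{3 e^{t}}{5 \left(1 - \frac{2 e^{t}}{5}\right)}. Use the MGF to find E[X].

To find E[X], compute M^(1)(0):
M^(1)(t) = \frac{3 e^{t}}{5 \left(1 - \frac{2 e^{t}}{5}\right)} + \frac{6 e^{2 t}}{25 \left(1 - \frac{2 e^{t}}{5}\right)^{2}}
M^(1)(0) = \frac{5}{3}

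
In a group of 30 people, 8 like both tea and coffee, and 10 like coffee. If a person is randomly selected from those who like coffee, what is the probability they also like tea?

P(A ∩ B) = 8/30 = 4/15
P(B) = 10/30 = 1/3
P(A|B) = P(A ∩ B) / P(B) = (4/15) / (1/3) = 4/5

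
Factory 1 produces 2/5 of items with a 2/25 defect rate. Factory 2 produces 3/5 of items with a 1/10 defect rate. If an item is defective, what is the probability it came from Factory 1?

Using Bayes' theorem:
P(F1) = 2/5, P(D|F1) = 2/25
P(F2) = 3/5, P(D|F2) = 1/10
P(D) = P(D|F1)P(F1) + P(D|F2)P(F2)
     = \frac{23}{250}
P(F1|D) = P(D|F1)P(F1) / P(D)
= \frac{8}{23}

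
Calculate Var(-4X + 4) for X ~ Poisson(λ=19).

For X ~ Poisson(λ=19):
Var(X) = 19
Var(-4X + 4) = (-4)² × Var(X) = 16 × 19 = 304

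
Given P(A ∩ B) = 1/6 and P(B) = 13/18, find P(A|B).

P(A|B) = P(A ∩ B) / P(B)
= (1/6) / (13/18)
= 3/13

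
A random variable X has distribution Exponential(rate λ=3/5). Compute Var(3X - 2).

For X ~ Exponential(rate λ=3/5):
Var(X) = \frac{25}{9}
Var(3X - 2) = (3)² × Var(X) = 9 × \frac{25}{9} = 25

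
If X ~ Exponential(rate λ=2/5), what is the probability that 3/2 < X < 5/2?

P(3/2 < X < 5/2) = ∫_{3/2}^{5/2} f(x) dx
where f(x) = \frac{2 e^{- \frac{2 x}{5}}}{5}
= - \frac{1}{e} + e^{- \frac{3}{5}}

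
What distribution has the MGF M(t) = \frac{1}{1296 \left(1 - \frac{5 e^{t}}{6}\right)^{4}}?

The MGF M(t) = \frac{1}{1296 \left(1 - \frac{5 e^{t}}{6}\right)^{4}} is the standard form for the NegativeBinomial distribution.
Comparing with the known MGF formula identifies: NegBin(r=4, p=1/6), X = failures before r-th success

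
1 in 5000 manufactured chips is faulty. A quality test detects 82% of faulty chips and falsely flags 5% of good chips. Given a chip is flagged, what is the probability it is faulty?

Let D = the rare event, + = positive/flagged.
P(D) = 1/5000
P(+|D) = 82/100 = 41/50
P(+|D') = 5/100 = 1/20
P(+) = P(+|D)P(D) + P(+|D')P(D')
     = \frac{41}{50} × \frac{1}{5000} + \frac{1}{20} × \frac{4999}{5000}
     = \frac{25077}{500000}
P(D|+) = P(+|D)P(D)/P(+) = \frac{82}{25077}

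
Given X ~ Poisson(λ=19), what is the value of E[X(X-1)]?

E[X(X-1)] = E[X² - X] = E[X²] - E[X]
E[X] = 19
E[X²] = Var(X) + (E[X])² = 19 + (19)² = 380
E[X(X-1)] = 380 - 19 = 361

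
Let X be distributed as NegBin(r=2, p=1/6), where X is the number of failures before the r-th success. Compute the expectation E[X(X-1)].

E[X(X-1)] = E[X² - X] = E[X²] - E[X]
E[X] = 10
E[X²] = Var(X) + (E[X])² = 60 + (10)² = 160
E[X(X-1)] = 160 - 10 = 150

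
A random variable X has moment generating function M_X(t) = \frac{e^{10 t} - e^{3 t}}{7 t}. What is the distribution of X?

The MGF M(t) = \frac{e^{10 t} - e^{3 t}}{7 t} is the standard form for the Uniform distribution.
Comparing with the known MGF formula identifies: Uniform(3, 10)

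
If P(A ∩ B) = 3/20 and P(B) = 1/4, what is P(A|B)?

P(A|B) = P(A ∩ B) / P(B)
= (3/20) / (1/4)
= 3/5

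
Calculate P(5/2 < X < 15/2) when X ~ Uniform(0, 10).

P(5/2 < X < 15/2) = ∫_{5/2}^{15/2} f(x) dx
where f(x) = \frac{1}{10}
= \frac{1}{2}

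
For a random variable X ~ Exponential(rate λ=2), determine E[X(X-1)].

E[X(X-1)] = E[X² - X] = E[X²] - E[X]
E[X] = \frac{1}{2}
E[X²] = Var(X) + (E[X])² = \frac{1}{4} + (\frac{1}{2})² = \frac{1}{2}
E[X(X-1)] = \frac{1}{2} - \frac{1}{2} = 0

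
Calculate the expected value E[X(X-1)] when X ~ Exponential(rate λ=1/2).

E[X(X-1)] = E[X² - X] = E[X²] - E[X]
E[X] = 2
E[X²] = Var(X) + (E[X])² = 4 + (2)² = 8
E[X(X-1)] = 8 - 2 = 6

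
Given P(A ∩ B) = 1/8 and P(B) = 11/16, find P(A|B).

P(A|B) = P(A ∩ B) / P(B)
= (1/8) / (11/16)
= 2/11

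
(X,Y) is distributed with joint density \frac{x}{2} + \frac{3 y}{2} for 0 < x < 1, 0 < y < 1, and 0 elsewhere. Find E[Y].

E[Y] = ∫_0^1 ∫_0^1 y × f(x,y) dx dy
= \frac{5}{8}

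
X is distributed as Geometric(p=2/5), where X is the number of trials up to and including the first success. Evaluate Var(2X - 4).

For X ~ Geometric(p=2/5), where X is the number of trials up to and including the first success:
Var(X) = \frac{15}{4}
Var(2X - 4) = (2)² × Var(X) = 4 × \frac{15}{4} = 15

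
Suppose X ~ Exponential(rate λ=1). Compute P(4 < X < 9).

P(4 < X < 9) = ∫_{4}^{9} f(x) dx
where f(x) = e^{- x}
= - \frac{1 - e^{5}}{e^{9}}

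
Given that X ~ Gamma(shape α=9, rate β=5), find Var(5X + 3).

For X ~ Gamma(shape α=9, rate β=5):
Var(X) = \frac{9}{25}
Var(5X + 3) = (5)² × Var(X) = 25 × \frac{9}{25} = 9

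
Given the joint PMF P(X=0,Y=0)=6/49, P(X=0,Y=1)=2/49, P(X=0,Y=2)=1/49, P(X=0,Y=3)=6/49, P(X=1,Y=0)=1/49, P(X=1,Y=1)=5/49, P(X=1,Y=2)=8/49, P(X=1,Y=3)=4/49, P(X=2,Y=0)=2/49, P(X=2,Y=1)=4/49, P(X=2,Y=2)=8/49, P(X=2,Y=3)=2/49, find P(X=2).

P(X=2) = P(X=2,Y=0) + P(X=2,Y=1) + P(X=2,Y=2) + P(X=2,Y=3)
= 2/49 + 4/49 + 8/49 + 2/49
= 16/49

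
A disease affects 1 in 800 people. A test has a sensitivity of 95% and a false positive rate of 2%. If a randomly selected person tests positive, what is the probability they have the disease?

Let D = the rare event, + = positive/flagged.
P(D) = 1/800
P(+|D) = 95/100 = 19/20
P(+|D') = 2/100 = 1/50
P(+) = P(+|D)P(D) + P(+|D')P(D')
     = \frac{19}{20} × \frac{1}{800} + \frac{1}{50} × \frac{799}{800}
     = \frac{1693}{80000}
P(D|+) = P(+|D)P(D)/P(+) = \frac{95}{1693}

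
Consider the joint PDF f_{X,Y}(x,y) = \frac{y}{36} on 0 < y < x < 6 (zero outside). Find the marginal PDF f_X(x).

f_X(x) = ∫_0^x \frac{y}{36} dy = \frac{x^{2}}{72}
for 0 < x < 6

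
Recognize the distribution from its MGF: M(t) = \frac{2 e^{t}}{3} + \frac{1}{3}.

The MGF M(t) = \frac{2 e^{t}}{3} + \frac{1}{3} is the standard form for the Bernoulli distribution.
Comparing with the known MGF formula identifies: Bernoulli(p=2/3)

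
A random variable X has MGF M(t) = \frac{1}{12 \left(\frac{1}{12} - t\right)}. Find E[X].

To find E[X], compute M^(1)(0):
M^(1)(t) = \frac{1}{12 \left(\frac{1}{12} - t\right)^{2}}
M^(1)(0) = 12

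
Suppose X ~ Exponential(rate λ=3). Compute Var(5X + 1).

For X ~ Exponential(rate λ=3):
Var(X) = \frac{1}{9}
Var(5X + 1) = (5)² × Var(X) = 25 × \frac{1}{9} = \frac{25}{9}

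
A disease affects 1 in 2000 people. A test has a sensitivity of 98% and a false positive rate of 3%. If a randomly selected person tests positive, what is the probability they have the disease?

Let D = the rare event, + = positive/flagged.
P(D) = 1/2000
P(+|D) = 98/100 = 49/50
P(+|D') = 3/100
P(+) = P(+|D)P(D) + P(+|D')P(D')
     = \frac{49}{50} × \frac{1}{2000} + \frac{3}{100} × \frac{1999}{2000}
     = \frac{1219}{40000}
P(D|+) = P(+|D)P(D)/P(+) = \frac{98}{6095}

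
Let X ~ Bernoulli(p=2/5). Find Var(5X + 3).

For X ~ Bernoulli(p=2/5):
Var(X) = \frac{6}{25}
Var(5X + 3) = (5)² × Var(X) = 25 × \frac{6}{25} = 6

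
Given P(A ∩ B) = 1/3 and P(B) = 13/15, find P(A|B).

P(A|B) = P(A ∩ B) / P(B)
= (1/3) / (13/15)
= 5/13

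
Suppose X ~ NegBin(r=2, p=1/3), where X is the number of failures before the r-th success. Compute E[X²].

Using the identity E[X²] = Var(X) + (E[X])²:
E[X] = 4
Var(X) = 12
E[X²] = 12 + (4)²
= 28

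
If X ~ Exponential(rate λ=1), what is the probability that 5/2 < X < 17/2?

P(5/2 < X < 17/2) = ∫_{5/2}^{17/2} f(x) dx
where f(x) = e^{- x}
= - \frac{1 - e^{6}}{e^{\frac{17}{2}}}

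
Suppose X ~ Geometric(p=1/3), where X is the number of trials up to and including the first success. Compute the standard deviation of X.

For X ~ Geometric(p=1/3), where X is the number of trials up to and including the first success:
Var(X) = 6
SD(X) = √(Var(X)) = √(6) = \sqrt{6}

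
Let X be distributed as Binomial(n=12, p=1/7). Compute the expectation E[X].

For X ~ Binomial(n=12, p=1/7), the expected value is:
E[X] = \frac{12}{7}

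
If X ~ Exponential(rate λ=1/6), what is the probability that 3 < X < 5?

P(3 < X < 5) = ∫_{3}^{5} f(x) dx
where f(x) = \frac{e^{- \frac{x}{6}}}{6}
= - \frac{1}{e^{\frac{5}{6}}} + e^{- \frac{1}{2}}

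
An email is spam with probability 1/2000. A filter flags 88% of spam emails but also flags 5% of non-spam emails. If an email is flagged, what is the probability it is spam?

Let D = the rare event, + = positive/flagged.
P(D) = 1/2000
P(+|D) = 88/100 = 22/25
P(+|D') = 5/100 = 1/20
P(+) = P(+|D)P(D) + P(+|D')P(D')
     = \frac{22}{25} × \frac{1}{2000} + \frac{1}{20} × \frac{1999}{2000}
     = \frac{10083}{200000}
P(D|+) = P(+|D)P(D)/P(+) = \frac{88}{10083}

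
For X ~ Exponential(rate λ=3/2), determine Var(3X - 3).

For X ~ Exponential(rate λ=3/2):
Var(X) = \frac{4}{9}
Var(3X - 3) = (3)² × Var(X) = 9 × \frac{4}{9} = 4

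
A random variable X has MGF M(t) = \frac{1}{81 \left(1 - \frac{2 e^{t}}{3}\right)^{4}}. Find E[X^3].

To find E[X^3], compute M^(3)(0):
M^(1)(t) = \frac{8 e^{t}}{243 \left(1 - \frac{2 e^{t}}{3}\right)^{5}}
M^(2)(t) = \frac{8 e^{t}}{243 \left(1 - \frac{2 e^{t}}{3}\right)^{5}} + \frac{80 e^{2 t}}{729 \left(1 - \frac{2 e^{t}}{3}\right)^{6}}
M^(3)(t) = \frac{8 e^{t}}{243 \left(1 - \frac{2 e^{t}}{3}\right)^{5}} + \frac{80 e^{2 t}}{243 \left(1 - \frac{2 e^{t}}{3}\right)^{6}} + \frac{320 e^{3 t}}{729 \left(1 - \frac{2 e^{t}}{3}\right)^{7}}
M^(3)(0) = 1208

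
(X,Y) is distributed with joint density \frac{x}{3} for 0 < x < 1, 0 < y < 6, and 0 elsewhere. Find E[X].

f_X(x) = ∫_0^6 \frac{x}{3} dy = 2 x
E[X] = ∫_0^1 x × (2 x) dx = \frac{2}{3}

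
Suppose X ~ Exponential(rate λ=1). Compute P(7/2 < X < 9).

P(7/2 < X < 9) = ∫_{7/2}^{9} f(x) dx
where f(x) = e^{- x}
= - \frac{1}{e^{9}} + e^{- \frac{7}{2}}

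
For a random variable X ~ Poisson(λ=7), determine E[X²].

Using the identity E[X²] = Var(X) + (E[X])²:
E[X] = 7
Var(X) = 7
E[X²] = 7 + (7)²
= 56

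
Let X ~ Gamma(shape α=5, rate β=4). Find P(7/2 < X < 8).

P(7/2 < X < 8) = ∫_{7/2}^{8} f(x) dx
where f(x) = \frac{128 x^{4} e^{- 4 x}}{3}
= \frac{-49697 + 2171 e^{18}}{e^{32}}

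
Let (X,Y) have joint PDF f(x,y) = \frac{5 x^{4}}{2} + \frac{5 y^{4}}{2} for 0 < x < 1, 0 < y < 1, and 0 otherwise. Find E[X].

E[X] = ∫_0^1 ∫_0^1 x × f(x,y) dy dx
= ∫_0^1 ∫_0^1 x × (\frac{5 x^{4}}{2} + \frac{5 y^{4}}{2}) dy dx
= \frac{2}{3}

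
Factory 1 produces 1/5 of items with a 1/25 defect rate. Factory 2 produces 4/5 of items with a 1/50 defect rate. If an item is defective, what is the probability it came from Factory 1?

Using Bayes' theorem:
P(F1) = 1/5, P(D|F1) = 1/25
P(F2) = 4/5, P(D|F2) = 1/50
P(D) = P(D|F1)P(F1) + P(D|F2)P(F2)
     = \frac{3}{125}
P(F1|D) = P(D|F1)P(F1) / P(D)
= \frac{1}{3}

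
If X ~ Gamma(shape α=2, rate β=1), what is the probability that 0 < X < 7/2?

P(0 < X < 7/2) = ∫_{0}^{7/2} f(x) dx
where f(x) = x e^{- x}
= 1 - \frac{9}{2 e^{\frac{7}{2}}}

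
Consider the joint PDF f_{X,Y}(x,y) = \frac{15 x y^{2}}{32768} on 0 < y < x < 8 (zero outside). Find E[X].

f_X(x) = ∫_0^x \frac{15 x y^{2}}{32768} dy = \frac{5 x^{4}}{32768}
E[X] = ∫_0^8 x × (\frac{5 x^{4}}{32768}) dx = \frac{20}{3}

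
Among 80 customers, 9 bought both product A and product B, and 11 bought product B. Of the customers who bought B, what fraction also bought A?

P(A ∩ B) = 9/80
P(B) = 11/80
P(A|B) = P(A ∩ B) / P(B) = (9/80) / (11/80) = 9/11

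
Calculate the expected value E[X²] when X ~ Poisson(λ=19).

Using the identity E[X²] = Var(X) + (E[X])²:
E[X] = 19
Var(X) = 19
E[X²] = 19 + (19)²
= 380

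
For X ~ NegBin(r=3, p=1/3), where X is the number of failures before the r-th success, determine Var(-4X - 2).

For X ~ NegBin(r=3, p=1/3), where X is the number of failures before the r-th success:
Var(X) = 18
Var(-4X - 2) = (-4)² × Var(X) = 16 × 18 = 288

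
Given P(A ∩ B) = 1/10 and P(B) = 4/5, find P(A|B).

P(A|B) = P(A ∩ B) / P(B)
= (1/10) / (4/5)
= 1/8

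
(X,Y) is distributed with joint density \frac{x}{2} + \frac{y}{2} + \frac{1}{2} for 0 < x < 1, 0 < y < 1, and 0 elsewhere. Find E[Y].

E[Y] = ∫_0^1 ∫_0^1 y × f(x,y) dx dy
= \frac{13}{24}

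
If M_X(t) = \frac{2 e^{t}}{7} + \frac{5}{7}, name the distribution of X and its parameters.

The MGF M(t) = \frac{2 e^{t}}{7} + \frac{5}{7} is the standard form for the Bernoulli distribution.
Comparing with the known MGF formula identifies: Bernoulli(p=2/7)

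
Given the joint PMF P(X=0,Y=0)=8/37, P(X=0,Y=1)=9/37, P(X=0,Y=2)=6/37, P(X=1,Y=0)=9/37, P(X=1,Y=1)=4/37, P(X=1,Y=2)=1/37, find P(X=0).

P(X=0) = P(X=0,Y=0) + P(X=0,Y=1) + P(X=0,Y=2)
= 8/37 + 9/37 + 6/37
= 23/37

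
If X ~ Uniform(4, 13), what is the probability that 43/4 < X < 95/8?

P(43/4 < X < 95/8) = ∫_{43/4}^{95/8} f(x) dx
where f(x) = \frac{1}{9}
= \frac{1}{8}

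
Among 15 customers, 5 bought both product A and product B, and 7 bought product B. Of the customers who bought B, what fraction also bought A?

P(A ∩ B) = 5/15 = 1/3
P(B) = 7/15
P(A|B) = P(A ∩ B) / P(B) = (1/3) / (7/15) = 5/7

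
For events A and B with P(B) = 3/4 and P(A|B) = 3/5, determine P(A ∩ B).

By definition, P(A|B) = P(A ∩ B) / P(B)
So P(A ∩ B) = P(A|B) × P(B)
= 3/5 × 3/4
= 9/20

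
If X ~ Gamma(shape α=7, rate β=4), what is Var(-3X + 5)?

For X ~ Gamma(shape α=7, rate β=4):
Var(X) = \frac{7}{16}
Var(-3X + 5) = (-3)² × Var(X) = 9 × \frac{7}{16} = \frac{63}{16}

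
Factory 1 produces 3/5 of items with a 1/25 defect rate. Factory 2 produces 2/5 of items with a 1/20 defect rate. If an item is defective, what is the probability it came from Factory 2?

Using Bayes' theorem:
P(F1) = 3/5, P(D|F1) = 1/25
P(F2) = 2/5, P(D|F2) = 1/20
P(D) = P(D|F1)P(F1) + P(D|F2)P(F2)
     = \frac{11}{250}
P(F2|D) = P(D|F2)P(F2) / P(D)
= \frac{5}{11}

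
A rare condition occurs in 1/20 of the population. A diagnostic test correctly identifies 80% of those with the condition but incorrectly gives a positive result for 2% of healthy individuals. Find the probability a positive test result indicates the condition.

Let D = the rare event, + = positive/flagged.
P(D) = 1/20
P(+|D) = 80/100 = 4/5
P(+|D') = 2/100 = 1/50
P(+) = P(+|D)P(D) + P(+|D')P(D')
     = \frac{4}{5} × \frac{1}{20} + \frac{1}{50} × \frac{19}{20}
     = \frac{59}{1000}
P(D|+) = P(+|D)P(D)/P(+) = \frac{40}{59}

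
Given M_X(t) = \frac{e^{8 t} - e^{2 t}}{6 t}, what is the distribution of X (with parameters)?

The MGF M(t) = \frac{e^{8 t} - e^{2 t}}{6 t} is the standard form for the Uniform distribution.
Comparing with the known MGF formula identifies: Uniform(2, 8)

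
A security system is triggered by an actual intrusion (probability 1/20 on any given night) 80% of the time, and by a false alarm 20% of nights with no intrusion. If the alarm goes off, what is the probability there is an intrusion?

Let D = the rare event, + = positive/flagged.
P(D) = 1/20
P(+|D) = 80/100 = 4/5
P(+|D') = 20/100 = 1/5
P(+) = P(+|D)P(D) + P(+|D')P(D')
     = \frac{4}{5} × \frac{1}{20} + \frac{1}{5} × \frac{19}{20}
     = \frac{23}{100}
P(D|+) = P(+|D)P(D)/P(+) = \frac{4}{23}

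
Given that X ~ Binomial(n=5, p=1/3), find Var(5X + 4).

For X ~ Binomial(n=5, p=1/3):
Var(X) = \frac{10}{9}
Var(5X + 4) = (5)² × Var(X) = 25 × \frac{10}{9} = \frac{250}{9}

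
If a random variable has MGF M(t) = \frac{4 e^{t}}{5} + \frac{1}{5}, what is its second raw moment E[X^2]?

To find E[X^2], compute M^(2)(0):
M^(1)(t) = \frac{4 e^{t}}{5}
M^(2)(t) = \frac{4 e^{t}}{5}
M^(2)(0) = \frac{4}{5}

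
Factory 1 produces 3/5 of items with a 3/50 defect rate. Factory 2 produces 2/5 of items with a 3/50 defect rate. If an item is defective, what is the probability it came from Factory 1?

Using Bayes' theorem:
P(F1) = 3/5, P(D|F1) = 3/50
P(F2) = 2/5, P(D|F2) = 3/50
P(D) = P(D|F1)P(F1) + P(D|F2)P(F2)
     = \frac{3}{50}
P(F1|D) = P(D|F1)P(F1) / P(D)
= \frac{3}{5}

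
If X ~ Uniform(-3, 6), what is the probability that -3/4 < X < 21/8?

P(-3/4 < X < 21/8) = ∫_{-3/4}^{21/8} f(x) dx
where f(x) = \frac{1}{9}
= \frac{3}{8}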